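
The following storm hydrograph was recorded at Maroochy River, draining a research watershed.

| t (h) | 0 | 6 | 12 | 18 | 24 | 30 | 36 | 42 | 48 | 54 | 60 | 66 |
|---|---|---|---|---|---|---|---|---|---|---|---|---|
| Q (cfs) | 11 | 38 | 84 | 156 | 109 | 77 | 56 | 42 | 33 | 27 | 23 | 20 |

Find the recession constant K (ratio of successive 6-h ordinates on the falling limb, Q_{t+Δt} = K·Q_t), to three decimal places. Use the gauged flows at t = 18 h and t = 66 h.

K ≈ 0.774

Using the recession-limb readings at t = 18 h and t = 66 h: Q falls from 156 to 20 cfs over 8 intervals.
K = (Q₂/Q₁)^(1/8) = (20/156)^(1/8) = 0.774.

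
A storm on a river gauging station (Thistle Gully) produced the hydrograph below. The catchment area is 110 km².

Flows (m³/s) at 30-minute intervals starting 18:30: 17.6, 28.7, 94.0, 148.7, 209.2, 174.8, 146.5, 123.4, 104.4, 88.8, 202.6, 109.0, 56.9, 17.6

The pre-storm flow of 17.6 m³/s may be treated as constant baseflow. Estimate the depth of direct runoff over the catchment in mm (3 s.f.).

d ≈ 20.9 mm

Direct runoff: 0.0, 11.1, 76.4, 131.1, 191.6, 157.2, 128.9, 105.8, 86.8, 71.2, 185.0, 91.4, 39.3, 0.0 m³/s; ΣQ_DR = 1276 m³/s.
V = ΣQ_DR · Δt = 1276 × 1800 s = 2.296 × 10^6 m³.
Over A = 110 km², depth = V / A = 20.9 mm.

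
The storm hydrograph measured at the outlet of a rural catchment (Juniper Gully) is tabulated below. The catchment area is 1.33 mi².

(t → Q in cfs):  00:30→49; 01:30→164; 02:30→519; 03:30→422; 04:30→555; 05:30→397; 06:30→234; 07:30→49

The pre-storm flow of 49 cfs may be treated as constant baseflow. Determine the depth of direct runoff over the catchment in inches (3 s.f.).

d ≈ 2.33 in

Direct runoff: 0.0, 115.0, 470.0, 373.0, 506.0, 348.0, 185.0, 0.0 cfs; ΣQ_DR = 1997 cfs.
V = ΣQ_DR · Δt = 1997 × 3600 s = 7.189 × 10^6 ft³.
Over A = 1.33 mi², depth = V / A = 2.33 in.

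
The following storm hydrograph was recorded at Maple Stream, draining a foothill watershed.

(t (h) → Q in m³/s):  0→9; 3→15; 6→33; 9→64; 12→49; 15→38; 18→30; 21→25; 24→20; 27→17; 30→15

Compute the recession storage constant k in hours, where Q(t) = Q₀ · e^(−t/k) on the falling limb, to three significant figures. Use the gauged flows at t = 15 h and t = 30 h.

On the falling limb, Q drops from 38 to 15 m³/s between t = 15 h and t = 30 h (Δt = 15 h).
k = −Δt / ln(Q₂/Q₁) = −15 / ln(15/38) = 16.1 h.

k ≈ 16.1 h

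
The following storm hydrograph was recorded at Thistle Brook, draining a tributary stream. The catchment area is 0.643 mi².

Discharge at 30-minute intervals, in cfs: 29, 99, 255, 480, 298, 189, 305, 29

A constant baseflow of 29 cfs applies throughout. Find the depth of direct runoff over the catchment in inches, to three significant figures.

Direct runoff: 0.0, 70.0, 226.0, 451.0, 269.0, 160.0, 276.0, 0.0 cfs; ΣQ_DR = 1452 cfs.
V = ΣQ_DR · Δt = 1452 × 1800 s = 2.614 × 10^6 ft³.
Over A = 0.643 mi², depth = V / A = 1.75 in.

d ≈ 1.75 in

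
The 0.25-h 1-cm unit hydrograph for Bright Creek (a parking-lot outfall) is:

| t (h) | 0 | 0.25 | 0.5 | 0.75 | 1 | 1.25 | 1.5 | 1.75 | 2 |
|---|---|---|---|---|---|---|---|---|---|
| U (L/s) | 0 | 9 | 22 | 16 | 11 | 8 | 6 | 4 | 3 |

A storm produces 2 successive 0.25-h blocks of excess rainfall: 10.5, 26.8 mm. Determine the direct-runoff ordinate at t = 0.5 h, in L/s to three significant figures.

By discrete convolution, Q_j = Σ (P_i / 10 mm) · U_{j−i}.
At t = 0.5 h (j=2): Q = (10.5/10)·22 + (26.8/10)·9 = 47.2 L/s.

Q ≈ 47.2 L/s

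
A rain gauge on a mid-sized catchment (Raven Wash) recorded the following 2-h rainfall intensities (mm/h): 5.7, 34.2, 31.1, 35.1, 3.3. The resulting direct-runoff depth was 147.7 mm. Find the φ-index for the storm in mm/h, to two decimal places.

Only the 3 blocks with intensity above φ contribute runoff: 34.2, 31.1, 35.1 mm/h.
Σ(I−φ)·Δt = d  ⇒  (34.2+31.1+35.1 − 3φ)·2 = 147.7
φ = (100.4 − 147.7/2) / 3 = 8.85 mm/h.

φ ≈ 8.85 mm/h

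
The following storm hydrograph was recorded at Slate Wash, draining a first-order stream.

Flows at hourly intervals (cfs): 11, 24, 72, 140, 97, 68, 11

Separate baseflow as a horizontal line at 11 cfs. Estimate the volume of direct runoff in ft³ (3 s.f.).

Direct-runoff ordinates (Q − Q_b): 0.0, 13.0, 61.0, 129.0, 86.0, 57.0, 0.0 cfs.
ΣQ_DR = 346.0 cfs.
With Δt = 1 h = 3600 s, V = ΣQ_DR · Δt = 346.0 × 3600 = 1.25 × 10^6 ft³.

V ≈ 1.25 × 10^6 ft³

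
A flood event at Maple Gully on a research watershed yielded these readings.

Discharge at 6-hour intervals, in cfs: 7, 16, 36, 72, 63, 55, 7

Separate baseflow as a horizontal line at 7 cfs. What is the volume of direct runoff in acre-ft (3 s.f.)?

V ≈ 103 acre-ft

Direct-runoff ordinates (Q − Q_b): 0.0, 9.0, 29.0, 65.0, 56.0, 48.0, 0.0 cfs.
ΣQ_DR = 207.0 cfs.
With Δt = 6 h = 21600 s, V = ΣQ_DR · Δt = 207.0 × 21600 = 4.47 × 10^6 ft³ = 103 acre-ft.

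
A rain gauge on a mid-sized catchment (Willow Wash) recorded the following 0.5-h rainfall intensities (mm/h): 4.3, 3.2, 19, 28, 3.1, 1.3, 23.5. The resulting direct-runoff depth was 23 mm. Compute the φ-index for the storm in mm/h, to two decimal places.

Only the 3 blocks with intensity above φ contribute runoff: 19, 28, 23.5 mm/h.
Σ(I−φ)·Δt = d  ⇒  (19+28+23.5 − 3φ)·0.5 = 23
φ = (70.50 − 23/0.5) / 3 = 8.17 mm/h.

φ ≈ 8.17 mm/h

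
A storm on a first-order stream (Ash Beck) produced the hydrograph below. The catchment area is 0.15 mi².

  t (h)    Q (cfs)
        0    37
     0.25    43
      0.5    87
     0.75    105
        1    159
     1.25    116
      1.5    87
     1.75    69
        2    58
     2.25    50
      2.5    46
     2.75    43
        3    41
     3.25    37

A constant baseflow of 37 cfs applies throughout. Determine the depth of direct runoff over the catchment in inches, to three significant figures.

Direct runoff: 0.0, 6.0, 50.0, 68.0, 122.0, 79.0, 50.0, 32.0, 21.0, 13.0, 9.0, 6.0, 4.0, 0.0 cfs; ΣQ_DR = 460.0 cfs.
V = ΣQ_DR · Δt = 460.0 × 900 s = 4.140 × 10^5 ft³.
Over A = 0.15 mi², depth = V / A = 1.19 in.

d ≈ 1.19 in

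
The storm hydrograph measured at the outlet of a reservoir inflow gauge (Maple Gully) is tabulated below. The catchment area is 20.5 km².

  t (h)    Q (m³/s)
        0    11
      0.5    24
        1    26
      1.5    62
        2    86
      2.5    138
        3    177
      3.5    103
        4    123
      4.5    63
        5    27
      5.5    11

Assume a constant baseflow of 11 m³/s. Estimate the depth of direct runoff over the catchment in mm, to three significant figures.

Direct runoff: 0.0, 13.0, 15.0, 51.0, 75.0, 127.0, 166.0, 92.0, 112.0, 52.0, 16.0, 0.0 m³/s; ΣQ_DR = 719.0 m³/s.
V = ΣQ_DR · Δt = 719.0 × 1800 s = 1.294 × 10^6 m³.
Over A = 20.5 km², depth = V / A = 63.1 mm.

d ≈ 63.1 mm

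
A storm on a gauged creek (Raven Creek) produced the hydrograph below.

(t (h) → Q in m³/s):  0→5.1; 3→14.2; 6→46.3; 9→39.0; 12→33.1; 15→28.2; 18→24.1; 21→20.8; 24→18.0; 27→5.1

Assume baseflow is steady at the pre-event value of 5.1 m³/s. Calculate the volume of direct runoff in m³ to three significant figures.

V ≈ 1.98 × 10^6 m³

Direct-runoff ordinates (Q − Q_b): 0.0, 9.1, 41.2, 33.9, 28.0, 23.1, 19.0, 15.7, 12.9, 0.0 m³/s.
ΣQ_DR = 182.9 m³/s.
With Δt = 3 h = 10800 s, V = ΣQ_DR · Δt = 182.9 × 10800 = 1.98 × 10^6 m³.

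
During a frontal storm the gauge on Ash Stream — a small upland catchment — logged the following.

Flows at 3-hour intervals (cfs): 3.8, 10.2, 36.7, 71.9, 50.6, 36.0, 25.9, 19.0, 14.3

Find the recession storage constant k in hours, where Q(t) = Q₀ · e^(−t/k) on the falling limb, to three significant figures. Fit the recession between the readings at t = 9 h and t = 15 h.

k ≈ 8.67 h

On the falling limb, Q drops from 71.9 to 36.0 cfs between t = 9 h and t = 15 h (Δt = 6 h).
k = −Δt / ln(Q₂/Q₁) = −6 / ln(36.0/71.9) = 8.67 h.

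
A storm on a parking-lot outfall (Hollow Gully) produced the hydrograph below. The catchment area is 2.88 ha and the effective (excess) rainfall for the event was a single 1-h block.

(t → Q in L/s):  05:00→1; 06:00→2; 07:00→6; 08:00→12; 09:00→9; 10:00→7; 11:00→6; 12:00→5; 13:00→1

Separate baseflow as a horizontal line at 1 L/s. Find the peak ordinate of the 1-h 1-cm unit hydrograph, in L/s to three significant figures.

U_p ≈ 22.0 L/s

Direct runoff: 0.0, 1.0, 5.0, 11.0, 8.0, 6.0, 5.0, 4.0, 0.0 L/s; ΣQ_DR = 40.00 L/s, peak = 11.0 L/s.
Runoff depth d = ΣQ_DR·Δt / A = 40.00 × 3600 / (2.88 ha) = 5.000 mm.
The 1-cm UH is the DRH scaled by (10 mm)/d, so U_p = 11.0 × 10/5.000 = 22.0 L/s.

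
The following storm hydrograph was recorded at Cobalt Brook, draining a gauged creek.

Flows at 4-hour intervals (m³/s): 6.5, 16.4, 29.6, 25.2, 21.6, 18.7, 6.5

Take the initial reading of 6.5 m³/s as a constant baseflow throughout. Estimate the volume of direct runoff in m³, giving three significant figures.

Direct-runoff ordinates (Q − Q_b): 0.0, 9.9, 23.1, 18.7, 15.1, 12.2, 0.0 m³/s.
ΣQ_DR = 79.00 m³/s.
With Δt = 4 h = 14400 s, V = ΣQ_DR · Δt = 79.00 × 14400 = 1.14 × 10^6 m³.

V ≈ 1.14 × 10^6 m³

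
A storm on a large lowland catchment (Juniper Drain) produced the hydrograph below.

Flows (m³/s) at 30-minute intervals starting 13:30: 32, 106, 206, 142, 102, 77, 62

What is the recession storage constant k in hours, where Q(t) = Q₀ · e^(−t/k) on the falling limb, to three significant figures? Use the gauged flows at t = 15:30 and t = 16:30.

On the falling limb, Q drops from 102 to 62 m³/s between t = 15:30 and t = 16:30 (Δt = 1 h).
k = −Δt / ln(Q₂/Q₁) = −1 / ln(62/102) = 2.01 h.

k ≈ 2.01 h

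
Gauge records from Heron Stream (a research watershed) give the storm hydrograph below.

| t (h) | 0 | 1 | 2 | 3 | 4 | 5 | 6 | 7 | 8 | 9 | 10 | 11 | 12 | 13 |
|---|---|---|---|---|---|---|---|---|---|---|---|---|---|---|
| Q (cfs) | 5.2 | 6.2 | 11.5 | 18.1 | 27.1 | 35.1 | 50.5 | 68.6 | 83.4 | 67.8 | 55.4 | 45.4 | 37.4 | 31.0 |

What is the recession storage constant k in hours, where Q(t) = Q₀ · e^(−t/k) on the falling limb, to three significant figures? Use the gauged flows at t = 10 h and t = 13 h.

k ≈ 5.17 h

On the falling limb, Q drops from 55.4 to 31.0 cfs between t = 10 h and t = 13 h (Δt = 3 h).
k = −Δt / ln(Q₂/Q₁) = −3 / ln(31.0/55.4) = 5.17 h.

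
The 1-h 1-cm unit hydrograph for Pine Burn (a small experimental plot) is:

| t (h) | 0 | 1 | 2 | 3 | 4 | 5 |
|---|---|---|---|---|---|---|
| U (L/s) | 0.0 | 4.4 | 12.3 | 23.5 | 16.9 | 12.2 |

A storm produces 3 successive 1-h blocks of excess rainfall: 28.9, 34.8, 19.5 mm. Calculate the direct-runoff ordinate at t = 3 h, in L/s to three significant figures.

By discrete convolution, Q_j = Σ (P_i / 10 mm) · U_{j−i}.
At t = 3 h (j=3): Q = (28.9/10)·23.5 + (34.8/10)·12.3 + (19.5/10)·4.4 = 119 L/s.

Q ≈ 119 L/s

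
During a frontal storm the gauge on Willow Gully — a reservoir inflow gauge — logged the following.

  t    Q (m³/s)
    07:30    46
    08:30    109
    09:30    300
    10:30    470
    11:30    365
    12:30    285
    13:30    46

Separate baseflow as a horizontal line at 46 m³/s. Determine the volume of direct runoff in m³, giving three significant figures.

Direct-runoff ordinates (Q − Q_b): 0.0, 63.0, 254.0, 424.0, 319.0, 239.0, 0.0 m³/s.
ΣQ_DR = 1299 m³/s.
With Δt = 1 h = 3600 s, V = ΣQ_DR · Δt = 1299 × 3600 = 4.68 × 10^6 m³.

V ≈ 4.68 × 10^6 m³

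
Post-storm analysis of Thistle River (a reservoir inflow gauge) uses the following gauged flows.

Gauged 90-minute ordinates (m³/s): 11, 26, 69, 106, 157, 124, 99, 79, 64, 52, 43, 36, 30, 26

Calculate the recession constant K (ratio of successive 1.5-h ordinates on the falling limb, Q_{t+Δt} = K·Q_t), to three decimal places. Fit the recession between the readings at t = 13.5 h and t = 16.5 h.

Using the recession-limb readings at t = 13.5 h and t = 16.5 h: Q falls from 52 to 36 m³/s over 2 intervals.
K = (Q₂/Q₁)^(1/2) = (36/52)^(1/2) = 0.832.

K ≈ 0.832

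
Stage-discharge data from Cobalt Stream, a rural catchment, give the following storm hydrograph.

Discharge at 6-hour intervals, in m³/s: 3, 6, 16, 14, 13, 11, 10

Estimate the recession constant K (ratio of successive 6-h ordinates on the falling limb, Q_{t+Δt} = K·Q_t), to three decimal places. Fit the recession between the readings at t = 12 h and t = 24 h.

Using the recession-limb readings at t = 12 h and t = 24 h: Q falls from 16 to 13 m³/s over 2 intervals.
K = (Q₂/Q₁)^(1/2) = (13/16)^(1/2) = 0.901.

K ≈ 0.901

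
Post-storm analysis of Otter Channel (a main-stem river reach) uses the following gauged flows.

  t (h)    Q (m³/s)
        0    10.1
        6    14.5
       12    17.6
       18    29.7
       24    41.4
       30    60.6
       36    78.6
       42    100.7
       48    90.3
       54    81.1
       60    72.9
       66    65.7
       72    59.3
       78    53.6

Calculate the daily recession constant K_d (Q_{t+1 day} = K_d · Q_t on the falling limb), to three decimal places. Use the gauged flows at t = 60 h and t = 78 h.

Between t = 60 h and t = 78 h the flow falls from 72.9 to 53.6 m³/s over 3×6 h = 18 h.
Per-interval ratio K = (53.6/72.9)^(1/3) = 0.9026; K_d = K^(24/6) = 0.664.

K_d ≈ 0.664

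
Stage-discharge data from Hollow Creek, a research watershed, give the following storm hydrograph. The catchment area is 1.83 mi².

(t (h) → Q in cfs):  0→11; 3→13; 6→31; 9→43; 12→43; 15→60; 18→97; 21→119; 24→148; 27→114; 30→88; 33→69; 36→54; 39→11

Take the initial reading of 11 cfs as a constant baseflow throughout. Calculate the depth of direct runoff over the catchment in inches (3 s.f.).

d ≈ 1.90 in

Direct runoff: 0.0, 2.0, 20.0, 32.0, 32.0, 49.0, 86.0, 108.0, 137.0, 103.0, 77.0, 58.0, 43.0, 0.0 cfs; ΣQ_DR = 747.0 cfs.
V = ΣQ_DR · Δt = 747.0 × 10800 s = 8.068 × 10^6 ft³.
Over A = 1.83 mi², depth = V / A = 1.90 in.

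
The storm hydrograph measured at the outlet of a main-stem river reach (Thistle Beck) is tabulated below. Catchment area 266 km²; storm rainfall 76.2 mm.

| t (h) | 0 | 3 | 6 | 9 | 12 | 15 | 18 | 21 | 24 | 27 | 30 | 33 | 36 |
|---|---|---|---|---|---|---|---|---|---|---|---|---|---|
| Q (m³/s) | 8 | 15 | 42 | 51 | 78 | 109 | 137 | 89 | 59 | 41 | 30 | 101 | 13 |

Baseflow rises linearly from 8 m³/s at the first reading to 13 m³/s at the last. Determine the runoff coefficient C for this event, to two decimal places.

ΣQ_DR = 636.5 m³/s; V = ΣQ_DR·Δt = 6.874 × 10^6 m³.
Runoff depth d = V / A = 25.84 mm.
C = d / P = 25.84 / 76.2 = 0.34.

C ≈ 0.34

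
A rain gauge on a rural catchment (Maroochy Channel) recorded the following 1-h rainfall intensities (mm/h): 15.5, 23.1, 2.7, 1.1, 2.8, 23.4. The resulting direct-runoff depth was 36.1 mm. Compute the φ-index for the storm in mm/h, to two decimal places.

φ ≈ 8.63 mm/h

Only the 3 blocks with intensity above φ contribute runoff: 15.5, 23.1, 23.4 mm/h.
Σ(I−φ)·Δt = d  ⇒  (15.5+23.1+23.4 − 3φ)·1 = 36.1
φ = (62.00 − 36.1/1) / 3 = 8.63 mm/h.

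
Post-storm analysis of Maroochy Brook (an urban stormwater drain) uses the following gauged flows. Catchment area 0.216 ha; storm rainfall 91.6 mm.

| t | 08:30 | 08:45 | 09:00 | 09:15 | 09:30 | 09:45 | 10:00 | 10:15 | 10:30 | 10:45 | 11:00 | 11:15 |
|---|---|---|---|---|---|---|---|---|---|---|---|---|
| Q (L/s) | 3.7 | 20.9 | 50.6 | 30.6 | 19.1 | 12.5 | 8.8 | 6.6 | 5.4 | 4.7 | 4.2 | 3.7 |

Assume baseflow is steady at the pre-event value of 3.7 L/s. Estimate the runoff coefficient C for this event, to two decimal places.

ΣQ_DR = 126.4 L/s; V = ΣQ_DR·Δt = 1.138 × 10^5 L.
Runoff depth d = V / A = 52.67 mm.
C = d / P = 52.67 / 91.6 = 0.57.

C ≈ 0.57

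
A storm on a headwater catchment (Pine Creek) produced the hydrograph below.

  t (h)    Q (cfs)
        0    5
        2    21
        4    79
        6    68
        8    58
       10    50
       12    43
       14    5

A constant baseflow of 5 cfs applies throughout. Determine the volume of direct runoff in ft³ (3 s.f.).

V ≈ 2.08 × 10^6 ft³

Direct-runoff ordinates (Q − Q_b): 0.0, 16.0, 74.0, 63.0, 53.0, 45.0, 38.0, 0.0 cfs.
ΣQ_DR = 289.0 cfs.
With Δt = 2 h = 7200 s, V = ΣQ_DR · Δt = 289.0 × 7200 = 2.08 × 10^6 ft³.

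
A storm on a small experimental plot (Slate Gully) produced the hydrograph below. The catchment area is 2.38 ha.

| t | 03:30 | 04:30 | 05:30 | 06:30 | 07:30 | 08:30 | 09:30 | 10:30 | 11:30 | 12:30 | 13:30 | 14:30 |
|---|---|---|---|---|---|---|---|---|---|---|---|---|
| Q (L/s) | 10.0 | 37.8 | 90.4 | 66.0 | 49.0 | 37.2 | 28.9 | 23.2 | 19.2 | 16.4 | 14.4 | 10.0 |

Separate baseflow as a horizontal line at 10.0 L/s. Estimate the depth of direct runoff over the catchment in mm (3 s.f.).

Direct runoff: 0.0, 27.8, 80.4, 56.0, 39.0, 27.2, 18.9, 13.2, 9.2, 6.4, 4.4, 0.0 L/s; ΣQ_DR = 282.5 L/s.
V = ΣQ_DR · Δt = 282.5 × 3600 s = 1.017 × 10^6 L.
Over A = 2.38 ha, depth = V / A = 42.7 mm.

d ≈ 42.7 mm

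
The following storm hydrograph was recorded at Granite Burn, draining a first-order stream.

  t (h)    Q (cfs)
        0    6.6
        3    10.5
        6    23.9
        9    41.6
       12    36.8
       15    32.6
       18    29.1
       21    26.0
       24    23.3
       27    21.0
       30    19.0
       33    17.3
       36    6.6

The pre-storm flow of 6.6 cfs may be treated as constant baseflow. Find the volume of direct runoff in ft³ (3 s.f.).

V ≈ 2.25 × 10^6 ft³

Direct-runoff ordinates (Q − Q_b): 0.0, 3.9, 17.3, 35.0, 30.2, 26.0, 22.5, 19.4, 16.7, 14.4, 12.4, 10.7, 0.0 cfs.
ΣQ_DR = 208.5 cfs.
With Δt = 3 h = 10800 s, V = ΣQ_DR · Δt = 208.5 × 10800 = 2.25 × 10^6 ft³.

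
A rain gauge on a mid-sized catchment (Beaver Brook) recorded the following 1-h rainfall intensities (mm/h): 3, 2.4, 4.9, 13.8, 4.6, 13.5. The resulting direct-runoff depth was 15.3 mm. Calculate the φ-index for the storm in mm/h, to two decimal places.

φ ≈ 6.00 mm/h

Only the 2 blocks with intensity above φ contribute runoff: 13.8, 13.5 mm/h.
Σ(I−φ)·Δt = d  ⇒  (13.8+13.5 − 2φ)·1 = 15.3
φ = (27.30 − 15.3/1) / 2 = 6.00 mm/h.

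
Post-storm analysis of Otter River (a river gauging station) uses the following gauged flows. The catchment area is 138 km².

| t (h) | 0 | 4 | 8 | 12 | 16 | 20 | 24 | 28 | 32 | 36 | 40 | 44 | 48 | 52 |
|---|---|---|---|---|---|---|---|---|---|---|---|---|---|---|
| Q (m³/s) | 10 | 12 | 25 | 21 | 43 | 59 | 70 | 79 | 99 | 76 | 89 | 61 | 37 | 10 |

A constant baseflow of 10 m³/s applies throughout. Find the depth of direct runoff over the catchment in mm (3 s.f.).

d ≈ 57.5 mm

Direct runoff: 0.0, 2.0, 15.0, 11.0, 33.0, 49.0, 60.0, 69.0, 89.0, 66.0, 79.0, 51.0, 27.0, 0.0 m³/s; ΣQ_DR = 551.0 m³/s.
V = ΣQ_DR · Δt = 551.0 × 14400 s = 7.934 × 10^6 m³.
Over A = 138 km², depth = V / A = 57.5 mm.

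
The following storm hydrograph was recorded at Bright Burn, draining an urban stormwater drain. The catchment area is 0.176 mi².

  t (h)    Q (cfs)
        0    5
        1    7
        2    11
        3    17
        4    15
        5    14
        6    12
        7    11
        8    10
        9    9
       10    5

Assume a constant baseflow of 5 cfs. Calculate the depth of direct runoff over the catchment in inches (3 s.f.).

Direct runoff: 0.0, 2.0, 6.0, 12.0, 10.0, 9.0, 7.0, 6.0, 5.0, 4.0, 0.0 cfs; ΣQ_DR = 61.00 cfs.
V = ΣQ_DR · Δt = 61.00 × 3600 s = 2.196 × 10^5 ft³.
Over A = 0.176 mi², depth = V / A = 0.537 in.

d ≈ 0.537 in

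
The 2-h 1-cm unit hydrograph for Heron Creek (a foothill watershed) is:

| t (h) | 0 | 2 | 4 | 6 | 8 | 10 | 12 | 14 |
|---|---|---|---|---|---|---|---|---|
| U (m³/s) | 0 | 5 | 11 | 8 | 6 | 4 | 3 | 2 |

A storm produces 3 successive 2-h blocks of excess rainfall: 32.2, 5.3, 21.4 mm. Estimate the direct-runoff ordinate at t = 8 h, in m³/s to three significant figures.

Q ≈ 47.1 m³/s

By discrete convolution, Q_j = Σ (P_i / 10 mm) · U_{j−i}.
At t = 8 h (j=4): Q = (32.2/10)·6 + (5.3/10)·8 + (21.4/10)·11 = 47.1 m³/s.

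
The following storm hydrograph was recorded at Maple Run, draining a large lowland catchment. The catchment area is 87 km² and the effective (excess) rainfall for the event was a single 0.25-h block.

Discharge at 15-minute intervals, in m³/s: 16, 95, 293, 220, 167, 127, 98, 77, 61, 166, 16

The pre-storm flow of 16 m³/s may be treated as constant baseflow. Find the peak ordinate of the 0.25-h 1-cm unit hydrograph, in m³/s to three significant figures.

Direct runoff: 0.0, 79.0, 277.0, 204.0, 151.0, 111.0, 82.0, 61.0, 45.0, 150.0, 0.0 m³/s; ΣQ_DR = 1160 m³/s, peak = 277.0 m³/s.
Runoff depth d = ΣQ_DR·Δt / A = 1160 × 900 / (87 km²) = 12.00 mm.
The 1-cm UH is the DRH scaled by (10 mm)/d, so U_p = 277.0 × 10/12.00 = 231 m³/s.

U_p ≈ 231 m³/s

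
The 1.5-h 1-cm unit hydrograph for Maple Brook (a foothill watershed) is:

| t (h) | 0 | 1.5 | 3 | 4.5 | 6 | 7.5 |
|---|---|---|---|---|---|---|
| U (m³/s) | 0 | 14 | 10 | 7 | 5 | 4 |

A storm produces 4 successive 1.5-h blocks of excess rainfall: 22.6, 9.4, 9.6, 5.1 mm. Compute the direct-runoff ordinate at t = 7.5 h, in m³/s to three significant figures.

By discrete convolution, Q_j = Σ (P_i / 10 mm) · U_{j−i}.
At t = 7.5 h (j=5): Q = (22.6/10)·4 + (9.4/10)·5 + (9.6/10)·7 + (5.1/10)·10 = 25.6 m³/s.

Q ≈ 25.6 m³/s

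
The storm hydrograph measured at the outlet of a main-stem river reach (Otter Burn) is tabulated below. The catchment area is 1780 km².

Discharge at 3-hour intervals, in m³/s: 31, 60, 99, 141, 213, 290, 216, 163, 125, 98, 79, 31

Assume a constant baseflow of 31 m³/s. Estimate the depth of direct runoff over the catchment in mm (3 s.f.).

Direct runoff: 0.0, 29.0, 68.0, 110.0, 182.0, 259.0, 185.0, 132.0, 94.0, 67.0, 48.0, 0.0 m³/s; ΣQ_DR = 1174 m³/s.
V = ΣQ_DR · Δt = 1174 × 10800 s = 1.268 × 10^7 m³.
Over A = 1780 km², depth = V / A = 7.12 mm.

d ≈ 7.12 mm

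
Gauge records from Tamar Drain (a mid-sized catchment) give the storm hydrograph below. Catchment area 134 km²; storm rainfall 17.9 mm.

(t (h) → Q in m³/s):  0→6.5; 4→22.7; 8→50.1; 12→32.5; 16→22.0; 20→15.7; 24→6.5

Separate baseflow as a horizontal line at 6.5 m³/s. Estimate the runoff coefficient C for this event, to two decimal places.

ΣQ_DR = 110.5 m³/s; V = ΣQ_DR·Δt = 1.591 × 10^6 m³.
Runoff depth d = V / A = 11.87 mm.
C = d / P = 11.87 / 17.9 = 0.66.

C ≈ 0.66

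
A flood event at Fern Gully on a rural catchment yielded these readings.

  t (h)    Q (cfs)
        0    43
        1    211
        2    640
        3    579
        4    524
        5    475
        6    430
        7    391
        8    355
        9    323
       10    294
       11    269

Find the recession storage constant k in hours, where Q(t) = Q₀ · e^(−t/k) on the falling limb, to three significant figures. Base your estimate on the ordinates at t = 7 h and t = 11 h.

k ≈ 10.7 h

On the falling limb, Q drops from 391 to 269 cfs between t = 7 h and t = 11 h (Δt = 4 h).
k = −Δt / ln(Q₂/Q₁) = −4 / ln(269/391) = 10.7 h.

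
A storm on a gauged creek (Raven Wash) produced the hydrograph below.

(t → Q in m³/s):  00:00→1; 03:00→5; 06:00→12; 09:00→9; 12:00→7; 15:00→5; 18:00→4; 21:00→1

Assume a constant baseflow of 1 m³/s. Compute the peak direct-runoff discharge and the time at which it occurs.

Subtracting baseflow gives direct-runoff ordinates: 0.0, 4.0, 11.0, 8.0, 6.0, 4.0, 3.0, 0.0 m³/s.
The maximum is 11.0 m³/s, occurring at the reading for t = 06:00.

Q_p = 11.0 m³/s at t = 06:00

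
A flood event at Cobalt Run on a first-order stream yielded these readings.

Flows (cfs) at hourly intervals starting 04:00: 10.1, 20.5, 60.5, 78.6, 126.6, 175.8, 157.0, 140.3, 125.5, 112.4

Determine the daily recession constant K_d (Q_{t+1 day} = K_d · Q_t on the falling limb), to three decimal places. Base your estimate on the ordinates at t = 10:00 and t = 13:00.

Between t = 10:00 and t = 13:00 the flow falls from 157.0 to 112.4 cfs over 3×1 h = 3 h.
Per-interval ratio K = (112.4/157.0)^(1/3) = 0.8946; K_d = K^(24/1) = 0.069.

K_d ≈ 0.069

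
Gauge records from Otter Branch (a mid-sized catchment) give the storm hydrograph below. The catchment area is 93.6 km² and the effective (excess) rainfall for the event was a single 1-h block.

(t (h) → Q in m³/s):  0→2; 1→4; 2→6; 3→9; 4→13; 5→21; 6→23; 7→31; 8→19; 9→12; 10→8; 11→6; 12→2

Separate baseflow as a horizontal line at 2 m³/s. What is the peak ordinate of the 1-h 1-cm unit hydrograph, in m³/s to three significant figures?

Direct runoff: 0.0, 2.0, 4.0, 7.0, 11.0, 19.0, 21.0, 29.0, 17.0, 10.0, 6.0, 4.0, 0.0 m³/s; ΣQ_DR = 130.0 m³/s, peak = 29.0 m³/s.
Runoff depth d = ΣQ_DR·Δt / A = 130.0 × 3600 / (93.6 km²) = 5.000 mm.
The 1-cm UH is the DRH scaled by (10 mm)/d, so U_p = 29.0 × 10/5.000 = 58.0 m³/s.

U_p ≈ 58.0 m³/s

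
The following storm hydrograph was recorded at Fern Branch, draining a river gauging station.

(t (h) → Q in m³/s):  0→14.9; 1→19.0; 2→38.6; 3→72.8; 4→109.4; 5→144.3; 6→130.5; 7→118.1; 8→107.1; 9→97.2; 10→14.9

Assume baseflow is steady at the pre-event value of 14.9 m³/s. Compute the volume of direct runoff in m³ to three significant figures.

Direct-runoff ordinates (Q − Q_b): 0.0, 4.1, 23.7, 57.9, 94.5, 129.4, 115.6, 103.2, 92.2, 82.3, 0.0 m³/s.
ΣQ_DR = 702.9 m³/s.
With Δt = 1 h = 3600 s, V = ΣQ_DR · Δt = 702.9 × 3600 = 2.53 × 10^6 m³.

V ≈ 2.53 × 10^6 m³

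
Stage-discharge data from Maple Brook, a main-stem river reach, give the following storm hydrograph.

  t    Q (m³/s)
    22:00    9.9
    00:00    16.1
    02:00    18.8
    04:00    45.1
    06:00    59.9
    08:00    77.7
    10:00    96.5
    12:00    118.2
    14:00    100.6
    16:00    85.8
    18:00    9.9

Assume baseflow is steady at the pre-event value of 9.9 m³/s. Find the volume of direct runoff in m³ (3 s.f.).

Direct-runoff ordinates (Q − Q_b): 0.0, 6.2, 8.9, 35.2, 50.0, 67.8, 86.6, 108.3, 90.7, 75.9, 0.0 m³/s.
ΣQ_DR = 529.6 m³/s.
With Δt = 2 h = 7200 s, V = ΣQ_DR · Δt = 529.6 × 7200 = 3.81 × 10^6 m³.

V ≈ 3.81 × 10^6 m³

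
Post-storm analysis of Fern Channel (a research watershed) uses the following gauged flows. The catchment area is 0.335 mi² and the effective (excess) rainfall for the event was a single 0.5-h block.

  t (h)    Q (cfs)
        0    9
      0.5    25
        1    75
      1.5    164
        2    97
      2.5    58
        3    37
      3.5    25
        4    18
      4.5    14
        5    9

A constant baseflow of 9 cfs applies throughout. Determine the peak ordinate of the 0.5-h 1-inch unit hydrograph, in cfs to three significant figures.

Direct runoff: 0.0, 16.0, 66.0, 155.0, 88.0, 49.0, 28.0, 16.0, 9.0, 5.0, 0.0 cfs; ΣQ_DR = 432.0 cfs, peak = 155.0 cfs.
Runoff depth d = ΣQ_DR·Δt / A = 432.0 × 1800 / (0.335 mi²) = 0.9991 in.
The 1-inch UH is the DRH scaled by (1 in)/d, so U_p = 155.0 × 1/0.9991 = 155 cfs.

U_p ≈ 155 cfs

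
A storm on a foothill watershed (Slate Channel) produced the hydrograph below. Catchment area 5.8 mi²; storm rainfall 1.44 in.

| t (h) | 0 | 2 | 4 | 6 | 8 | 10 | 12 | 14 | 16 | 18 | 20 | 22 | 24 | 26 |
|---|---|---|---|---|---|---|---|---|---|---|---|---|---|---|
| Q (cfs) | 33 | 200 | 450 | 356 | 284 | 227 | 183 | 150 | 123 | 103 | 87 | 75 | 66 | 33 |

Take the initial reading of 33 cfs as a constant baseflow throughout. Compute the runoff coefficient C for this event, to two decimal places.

ΣQ_DR = 1908 cfs; V = ΣQ_DR·Δt = 1.374 × 10^7 ft³.
Runoff depth d = V / A = 1.020 in.
C = d / P = 1.020 / 1.44 = 0.71.

C ≈ 0.71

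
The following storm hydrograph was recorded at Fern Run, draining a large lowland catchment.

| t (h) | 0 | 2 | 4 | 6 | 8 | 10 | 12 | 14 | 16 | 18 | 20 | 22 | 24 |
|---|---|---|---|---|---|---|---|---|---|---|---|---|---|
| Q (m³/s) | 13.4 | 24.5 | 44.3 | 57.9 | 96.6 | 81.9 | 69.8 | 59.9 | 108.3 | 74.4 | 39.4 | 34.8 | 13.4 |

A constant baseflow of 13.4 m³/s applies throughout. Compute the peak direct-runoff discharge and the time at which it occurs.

Subtracting baseflow gives direct-runoff ordinates: 0.0, 11.1, 30.9, 44.5, 83.2, 68.5, 56.4, 46.5, 94.9, 61.0, 26.0, 21.4, 0.0 m³/s.
The maximum is 94.9 m³/s, occurring at the reading for t = 16 h.

Q_p = 94.9 m³/s at t = 16 h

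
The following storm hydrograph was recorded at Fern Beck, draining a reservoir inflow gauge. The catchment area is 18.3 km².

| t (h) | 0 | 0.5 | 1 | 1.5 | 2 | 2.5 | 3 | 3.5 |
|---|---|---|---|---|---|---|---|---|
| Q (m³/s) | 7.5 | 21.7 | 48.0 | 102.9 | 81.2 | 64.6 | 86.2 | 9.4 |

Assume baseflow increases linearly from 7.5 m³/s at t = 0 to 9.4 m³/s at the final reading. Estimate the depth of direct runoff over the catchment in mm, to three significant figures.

d ≈ 34.8 mm

Direct runoff: 0.00, 13.93, 39.96, 94.59, 72.61, 55.74, 77.07, 0.00 m³/s; ΣQ_DR = 353.9 m³/s.
V = ΣQ_DR · Δt = 353.9 × 1800 s = 6.370 × 10^5 m³.
Over A = 18.3 km², depth = V / A = 34.8 mm.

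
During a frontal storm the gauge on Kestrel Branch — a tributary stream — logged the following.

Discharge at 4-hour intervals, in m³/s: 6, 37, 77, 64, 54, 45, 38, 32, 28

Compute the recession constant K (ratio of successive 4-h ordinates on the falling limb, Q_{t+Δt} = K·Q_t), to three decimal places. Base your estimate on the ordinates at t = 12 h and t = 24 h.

K ≈ 0.840

Using the recession-limb readings at t = 12 h and t = 24 h: Q falls from 64 to 38 m³/s over 3 intervals.
K = (Q₂/Q₁)^(1/3) = (38/64)^(1/3) = 0.840.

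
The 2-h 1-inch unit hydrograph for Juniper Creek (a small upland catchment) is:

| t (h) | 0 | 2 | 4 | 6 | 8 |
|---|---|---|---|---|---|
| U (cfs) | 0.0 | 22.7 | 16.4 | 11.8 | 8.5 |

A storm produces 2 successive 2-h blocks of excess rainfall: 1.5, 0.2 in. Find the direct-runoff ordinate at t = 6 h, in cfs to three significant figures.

Q ≈ 21.0 cfs

By discrete convolution, Q_j = Σ (P_i / 1 in) · U_{j−i}.
At t = 6 h (j=3): Q = (1.5/1)·11.8 + (0.2/1)·16.4 = 21.0 cfs.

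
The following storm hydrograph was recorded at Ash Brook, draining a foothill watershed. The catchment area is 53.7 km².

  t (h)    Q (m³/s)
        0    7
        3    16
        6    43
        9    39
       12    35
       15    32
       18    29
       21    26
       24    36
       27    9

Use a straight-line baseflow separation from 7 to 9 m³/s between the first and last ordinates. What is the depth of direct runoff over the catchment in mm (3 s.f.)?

d ≈ 38.6 mm

Direct runoff: 0.00, 8.78, 35.56, 31.33, 27.11, 23.89, 20.67, 17.44, 27.22, 0.00 m³/s; ΣQ_DR = 192.0 m³/s.
V = ΣQ_DR · Δt = 192.0 × 10800 s = 2.074 × 10^6 m³.
Over A = 53.7 km², depth = V / A = 38.6 mm.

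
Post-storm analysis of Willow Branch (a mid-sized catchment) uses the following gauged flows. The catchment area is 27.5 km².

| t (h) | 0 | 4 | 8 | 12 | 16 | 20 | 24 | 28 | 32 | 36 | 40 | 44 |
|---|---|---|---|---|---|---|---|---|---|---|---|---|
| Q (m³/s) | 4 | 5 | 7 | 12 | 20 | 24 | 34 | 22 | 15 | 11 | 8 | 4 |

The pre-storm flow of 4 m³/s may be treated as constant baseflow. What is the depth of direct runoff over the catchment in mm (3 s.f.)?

Direct runoff: 0.0, 1.0, 3.0, 8.0, 16.0, 20.0, 30.0, 18.0, 11.0, 7.0, 4.0, 0.0 m³/s; ΣQ_DR = 118.0 m³/s.
V = ΣQ_DR · Δt = 118.0 × 14400 s = 1.699 × 10^6 m³.
Over A = 27.5 km², depth = V / A = 61.8 mm.

d ≈ 61.8 mm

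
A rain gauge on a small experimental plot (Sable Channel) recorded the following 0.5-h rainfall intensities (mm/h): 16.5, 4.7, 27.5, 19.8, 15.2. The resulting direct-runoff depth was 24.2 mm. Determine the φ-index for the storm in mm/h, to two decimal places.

φ ≈ 7.65 mm/h

Only the 4 blocks with intensity above φ contribute runoff: 16.5, 27.5, 19.8, 15.2 mm/h.
Σ(I−φ)·Δt = d  ⇒  (16.5+27.5+19.8+15.2 − 4φ)·0.5 = 24.2
φ = (79.00 − 24.2/0.5) / 4 = 7.65 mm/h.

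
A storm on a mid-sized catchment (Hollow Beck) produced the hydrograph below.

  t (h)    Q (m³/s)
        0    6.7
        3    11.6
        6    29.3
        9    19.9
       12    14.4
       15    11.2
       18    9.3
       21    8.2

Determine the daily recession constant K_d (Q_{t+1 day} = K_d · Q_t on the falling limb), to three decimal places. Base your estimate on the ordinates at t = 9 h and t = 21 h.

Between t = 9 h and t = 21 h the flow falls from 19.9 to 8.2 m³/s over 4×3 h = 12 h.
Per-interval ratio K = (8.2/19.9)^(1/4) = 0.8012; K_d = K^(24/3) = 0.170.

K_d ≈ 0.170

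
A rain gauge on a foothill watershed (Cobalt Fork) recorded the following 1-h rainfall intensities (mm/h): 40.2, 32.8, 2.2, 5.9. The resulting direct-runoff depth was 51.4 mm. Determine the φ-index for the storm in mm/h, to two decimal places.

φ ≈ 10.80 mm/h

Only the 2 blocks with intensity above φ contribute runoff: 40.2, 32.8 mm/h.
Σ(I−φ)·Δt = d  ⇒  (40.2+32.8 − 2φ)·1 = 51.4
φ = (73.00 − 51.4/1) / 2 = 10.80 mm/h.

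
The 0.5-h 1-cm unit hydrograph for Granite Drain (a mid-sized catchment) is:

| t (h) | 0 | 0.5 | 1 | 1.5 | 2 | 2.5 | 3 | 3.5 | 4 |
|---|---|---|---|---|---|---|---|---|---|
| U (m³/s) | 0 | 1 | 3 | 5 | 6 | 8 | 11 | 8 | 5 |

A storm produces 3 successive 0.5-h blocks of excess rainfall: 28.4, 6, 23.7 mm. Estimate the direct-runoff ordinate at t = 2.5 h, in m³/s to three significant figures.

Q ≈ 38.2 m³/s

By discrete convolution, Q_j = Σ (P_i / 10 mm) · U_{j−i}.
At t = 2.5 h (j=5): Q = (28.4/10)·8 + (6/10)·6 + (23.7/10)·5 = 38.2 m³/s.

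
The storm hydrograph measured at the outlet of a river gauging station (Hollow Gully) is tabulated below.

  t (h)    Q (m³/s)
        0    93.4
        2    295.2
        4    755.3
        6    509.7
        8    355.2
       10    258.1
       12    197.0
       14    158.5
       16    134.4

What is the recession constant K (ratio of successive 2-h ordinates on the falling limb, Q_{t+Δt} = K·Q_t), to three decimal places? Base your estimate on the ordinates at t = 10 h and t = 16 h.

K ≈ 0.805

Using the recession-limb readings at t = 10 h and t = 16 h: Q falls from 258.1 to 134.4 m³/s over 3 intervals.
K = (Q₂/Q₁)^(1/3) = (134.4/258.1)^(1/3) = 0.805.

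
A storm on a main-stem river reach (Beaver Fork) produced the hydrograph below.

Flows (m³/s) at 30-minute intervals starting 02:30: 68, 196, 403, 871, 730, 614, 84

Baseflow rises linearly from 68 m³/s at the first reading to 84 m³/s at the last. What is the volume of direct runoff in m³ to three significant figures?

V ≈ 4.38 × 10^6 m³

Direct-runoff ordinates (Q − Q_b): 0.00, 125.33, 329.67, 795.00, 651.33, 532.67, 0.00 m³/s.
ΣQ_DR = 2434 m³/s.
With Δt = 0.5 h = 1800 s, V = ΣQ_DR · Δt = 2434 × 1800 = 4.38 × 10^6 m³.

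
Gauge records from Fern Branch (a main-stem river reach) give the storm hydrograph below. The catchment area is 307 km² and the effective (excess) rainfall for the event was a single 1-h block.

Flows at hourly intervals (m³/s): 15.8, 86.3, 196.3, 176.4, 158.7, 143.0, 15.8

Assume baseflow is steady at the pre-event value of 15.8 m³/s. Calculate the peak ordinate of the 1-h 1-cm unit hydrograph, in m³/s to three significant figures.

U_p ≈ 226 m³/s

Direct runoff: 0.0, 70.5, 180.5, 160.6, 142.9, 127.2, 0.0 m³/s; ΣQ_DR = 681.7 m³/s, peak = 180.5 m³/s.
Runoff depth d = ΣQ_DR·Δt / A = 681.7 × 3600 / (307 km²) = 7.994 mm.
The 1-cm UH is the DRH scaled by (10 mm)/d, so U_p = 180.5 × 10/7.994 = 226 m³/s.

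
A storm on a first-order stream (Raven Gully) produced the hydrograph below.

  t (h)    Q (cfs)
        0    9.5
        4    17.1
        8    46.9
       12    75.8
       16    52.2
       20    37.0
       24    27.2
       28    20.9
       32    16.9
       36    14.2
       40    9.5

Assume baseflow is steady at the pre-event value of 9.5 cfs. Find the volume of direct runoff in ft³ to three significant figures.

V ≈ 3.21 × 10^6 ft³

Direct-runoff ordinates (Q − Q_b): 0.0, 7.6, 37.4, 66.3, 42.7, 27.5, 17.7, 11.4, 7.4, 4.7, 0.0 cfs.
ΣQ_DR = 222.7 cfs.
With Δt = 4 h = 14400 s, V = ΣQ_DR · Δt = 222.7 × 14400 = 3.21 × 10^6 ft³.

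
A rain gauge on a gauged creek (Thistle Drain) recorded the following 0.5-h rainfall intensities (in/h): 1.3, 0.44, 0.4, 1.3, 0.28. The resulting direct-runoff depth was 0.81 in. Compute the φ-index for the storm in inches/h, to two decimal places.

Only the 2 blocks with intensity above φ contribute runoff: 1.3, 1.3 in/h.
Σ(I−φ)·Δt = d  ⇒  (1.3+1.3 − 2φ)·0.5 = 0.81
φ = (2.600 − 0.81/0.5) / 2 = 0.49 in/h.

φ ≈ 0.49 in/h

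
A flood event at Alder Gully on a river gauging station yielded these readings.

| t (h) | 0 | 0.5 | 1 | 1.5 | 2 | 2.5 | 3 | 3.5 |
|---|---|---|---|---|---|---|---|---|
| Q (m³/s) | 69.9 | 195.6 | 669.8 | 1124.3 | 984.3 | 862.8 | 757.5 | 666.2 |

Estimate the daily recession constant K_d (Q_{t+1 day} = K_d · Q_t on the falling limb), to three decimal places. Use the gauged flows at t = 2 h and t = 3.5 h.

K_d ≈ 0.002

Between t = 2 h and t = 3.5 h the flow falls from 984.3 to 666.2 m³/s over 3×0.5 h = 1.5 h.
Per-interval ratio K = (666.2/984.3)^(1/3) = 0.8780; K_d = K^(24/0.5) = 0.002.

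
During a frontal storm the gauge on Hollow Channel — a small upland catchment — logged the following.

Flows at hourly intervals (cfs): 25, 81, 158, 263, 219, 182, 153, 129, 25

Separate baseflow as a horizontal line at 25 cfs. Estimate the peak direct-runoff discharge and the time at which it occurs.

Q_p = 238.0 cfs at t = 3 h

Subtracting baseflow gives direct-runoff ordinates: 0.0, 56.0, 133.0, 238.0, 194.0, 157.0, 128.0, 104.0, 0.0 cfs.
The maximum is 238.0 cfs, occurring at the reading for t = 3 h.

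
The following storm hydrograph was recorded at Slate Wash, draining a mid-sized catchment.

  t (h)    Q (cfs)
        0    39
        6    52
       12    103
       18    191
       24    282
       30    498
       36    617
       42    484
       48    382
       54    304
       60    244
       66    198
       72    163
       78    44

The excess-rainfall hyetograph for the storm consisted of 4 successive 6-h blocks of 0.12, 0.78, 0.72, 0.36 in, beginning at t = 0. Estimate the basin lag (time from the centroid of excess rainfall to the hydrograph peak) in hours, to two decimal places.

Centroid of excess rainfall: t_c = Σ P_i·t̄_i / ΣP_i = 13.0000 h (block centres at 3, 9, 15, 21 h).
Hydrograph peak occurs at t = 36 h, so basin lag t_L = 36 − 13.0000 = 23.00 h.

t_L ≈ 23.00 h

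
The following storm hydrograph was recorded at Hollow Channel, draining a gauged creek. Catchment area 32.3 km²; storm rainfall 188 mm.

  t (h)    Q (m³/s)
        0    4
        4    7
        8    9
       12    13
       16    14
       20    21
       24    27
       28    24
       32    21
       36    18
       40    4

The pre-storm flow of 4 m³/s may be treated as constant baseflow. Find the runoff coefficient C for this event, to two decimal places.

C ≈ 0.28

ΣQ_DR = 118.0 m³/s; V = ΣQ_DR·Δt = 1.699 × 10^6 m³.
Runoff depth d = V / A = 52.61 mm.
C = d / P = 52.61 / 188 = 0.28.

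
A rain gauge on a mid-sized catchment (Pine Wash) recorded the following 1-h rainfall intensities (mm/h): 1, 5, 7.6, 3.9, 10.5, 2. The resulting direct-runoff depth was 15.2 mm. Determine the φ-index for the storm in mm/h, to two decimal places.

φ ≈ 2.95 mm/h

Only the 4 blocks with intensity above φ contribute runoff: 5, 7.6, 3.9, 10.5 mm/h.
Σ(I−φ)·Δt = d  ⇒  (5+7.6+3.9+10.5 − 4φ)·1 = 15.2
φ = (27.00 − 15.2/1) / 4 = 2.95 mm/h.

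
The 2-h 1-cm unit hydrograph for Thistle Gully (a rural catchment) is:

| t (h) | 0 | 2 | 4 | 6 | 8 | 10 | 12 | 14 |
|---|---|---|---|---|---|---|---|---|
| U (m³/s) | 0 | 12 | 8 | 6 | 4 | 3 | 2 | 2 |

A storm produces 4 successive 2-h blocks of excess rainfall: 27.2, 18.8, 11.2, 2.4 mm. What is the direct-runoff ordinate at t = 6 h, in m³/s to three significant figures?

Q ≈ 44.8 m³/s

By discrete convolution, Q_j = Σ (P_i / 10 mm) · U_{j−i}.
At t = 6 h (j=3): Q = (27.2/10)·6 + (18.8/10)·8 + (11.2/10)·12 + (2.4/10)·0 = 44.8 m³/s.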